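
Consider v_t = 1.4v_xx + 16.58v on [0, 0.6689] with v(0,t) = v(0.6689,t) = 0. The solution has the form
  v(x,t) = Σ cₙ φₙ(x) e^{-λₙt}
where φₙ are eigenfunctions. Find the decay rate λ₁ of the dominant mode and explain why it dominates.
Eigenvalues: λₙ = 1.4n²π²/0.6689² - 16.58.
First three modes:
  n=1: λ₁ = 1.4π²/0.6689² - 16.58 ≈ 14.302
  n=2: λ₂ = 5.6π²/0.6689² - 16.58 ≈ 106.948
  n=3: λ₃ = 12.6π²/0.6689² - 16.58 ≈ 261.358
Since 1.4π²/0.6689² ≈ 30.882 > 16.58, all λₙ > 0.
The n=1 mode decays slowest → dominates as t → ∞.
Asymptotic: v ~ c₁ sin(πx/0.6689) e^{-λ₁t} with decay rate λ₁ ≈ 14.302.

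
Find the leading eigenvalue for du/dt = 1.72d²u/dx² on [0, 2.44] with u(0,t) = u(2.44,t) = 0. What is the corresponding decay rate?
Eigenvalues: λₙ = 1.72n²π²/2.44².
First three modes:
  n=1: λ₁ = 1.72π²/2.44² ≈ 2.851
  n=2: λ₂ = 6.88π²/2.44² ≈ 11.405 (4× faster decay)
  n=3: λ₃ = 15.48π²/2.44² ≈ 25.662 (9× faster decay)
As t → ∞, higher modes decay exponentially faster. The n=1 mode dominates: u ~ c₁ sin(πx/2.44) e^{-λ₁t}.
Decay rate: λ₁ = 1.72π²/2.44² ≈ 2.851.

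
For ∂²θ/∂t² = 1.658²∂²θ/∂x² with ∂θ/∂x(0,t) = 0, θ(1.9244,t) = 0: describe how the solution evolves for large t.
θ oscillates (no decay). Energy is conserved; the solution oscillates indefinitely as standing waves.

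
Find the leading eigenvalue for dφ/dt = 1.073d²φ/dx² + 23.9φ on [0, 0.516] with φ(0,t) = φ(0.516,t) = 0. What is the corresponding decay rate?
Eigenvalues: λₙ = 1.073n²π²/0.516² - 23.9.
First three modes:
  n=1: λ₁ = 1.073π²/0.516² - 23.9 ≈ 15.874
  n=2: λ₂ = 4.292π²/0.516² - 23.9 ≈ 135.196
  n=3: λ₃ = 9.657π²/0.516² - 23.9 ≈ 334.067
Since 1.073π²/0.516² ≈ 39.774 > 23.9, all λₙ > 0.
The n=1 mode decays slowest → dominates as t → ∞.
Asymptotic: φ ~ c₁ sin(πx/0.516) e^{-λ₁t} with decay rate λ₁ ≈ 15.874.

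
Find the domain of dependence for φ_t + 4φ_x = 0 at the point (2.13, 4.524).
A single point: x = -15.966. The characteristic through (2.13, 4.524) is x - 4t = const, so x = 2.13 - 4·4.524 = -15.966.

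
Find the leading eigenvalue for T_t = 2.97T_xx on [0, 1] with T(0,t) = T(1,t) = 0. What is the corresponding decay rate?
Eigenvalues: λₙ = 2.97n²π².
First three modes:
  n=1: λ₁ = 2.97π² ≈ 29.313
  n=2: λ₂ = 11.88π² ≈ 117.251 (4× faster decay)
  n=3: λ₃ = 26.73π² ≈ 263.815 (9× faster decay)
As t → ∞, higher modes decay exponentially faster. The n=1 mode dominates: T ~ c₁ sin(πx) e^{-λ₁t}.
Decay rate: λ₁ = 2.97π² ≈ 29.313.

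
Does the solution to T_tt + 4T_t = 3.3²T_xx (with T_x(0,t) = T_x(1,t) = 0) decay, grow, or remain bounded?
T → constant (steady state). Damping (γ=4) dissipates the nonconstant modes; with Neumann BCs the spatial average obeys M''+γM'=0 and tends to a finite limit.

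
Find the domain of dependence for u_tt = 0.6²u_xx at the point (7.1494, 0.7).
Domain of dependence: [6.7294, 7.5694]. Signals travel at speed 0.6, so data within |x - 7.1494| ≤ 0.6·0.7 = 0.42 can reach the point.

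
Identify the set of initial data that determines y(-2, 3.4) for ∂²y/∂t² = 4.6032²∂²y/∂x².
Domain of dependence: [-17.65088, 13.65088]. Signals travel at speed 4.6032, so data within |x - -2| ≤ 4.6032·3.4 = 15.65088 can reach the point.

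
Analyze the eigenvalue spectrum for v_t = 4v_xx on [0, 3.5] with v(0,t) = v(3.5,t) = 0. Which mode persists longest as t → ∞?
Eigenvalues: λₙ = 4n²π²/3.5².
First three modes:
  n=1: λ₁ = 4π²/3.5² ≈ 3.223
  n=2: λ₂ = 16π²/3.5² ≈ 12.891 (4× faster decay)
  n=3: λ₃ = 36π²/3.5² ≈ 29.005 (9× faster decay)
As t → ∞, higher modes decay exponentially faster. The n=1 mode dominates: v ~ c₁ sin(πx/3.5) e^{-λ₁t}.
Decay rate: λ₁ = 4π²/3.5² ≈ 3.223.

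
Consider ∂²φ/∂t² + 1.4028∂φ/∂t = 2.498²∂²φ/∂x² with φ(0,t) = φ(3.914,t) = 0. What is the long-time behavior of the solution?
As t → ∞, φ → 0. Damping (γ=1.4028) dissipates energy; oscillations decay exponentially.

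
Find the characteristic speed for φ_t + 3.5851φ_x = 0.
Speed = 3.5851. Information travels along x - 3.5851t = const (rightward).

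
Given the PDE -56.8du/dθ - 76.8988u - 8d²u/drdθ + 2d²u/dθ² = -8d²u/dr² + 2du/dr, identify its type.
Rewriting in standard form: 8d²u/dr² - 8d²u/drdθ + 2d²u/dθ² - 2du/dr - 56.8du/dθ - 76.8988u = 0. The second-order coefficients are A = 8, B = -8, C = 2. Since B² - 4AC = 0 = 0, this is a parabolic PDE.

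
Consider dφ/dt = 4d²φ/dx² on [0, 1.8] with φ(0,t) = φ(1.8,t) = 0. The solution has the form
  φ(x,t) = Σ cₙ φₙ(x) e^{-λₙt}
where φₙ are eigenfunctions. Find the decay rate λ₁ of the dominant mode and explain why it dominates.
Eigenvalues: λₙ = 4n²π²/1.8².
First three modes:
  n=1: λ₁ = 4π²/1.8² ≈ 12.185
  n=2: λ₂ = 16π²/1.8² ≈ 48.739 (4× faster decay)
  n=3: λ₃ = 36π²/1.8² ≈ 109.662 (9× faster decay)
As t → ∞, higher modes decay exponentially faster. The n=1 mode dominates: φ ~ c₁ sin(πx/1.8) e^{-λ₁t}.
Decay rate: λ₁ = 4π²/1.8² ≈ 12.185.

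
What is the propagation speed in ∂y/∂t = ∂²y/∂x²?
Infinite. The heat equation is parabolic, not hyperbolic, so disturbances propagate instantly.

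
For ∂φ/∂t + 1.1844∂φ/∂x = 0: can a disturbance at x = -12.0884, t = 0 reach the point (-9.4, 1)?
No. Only data at x = -10.5844 affects (-9.4, 1). Advection has one-way propagation along characteristics.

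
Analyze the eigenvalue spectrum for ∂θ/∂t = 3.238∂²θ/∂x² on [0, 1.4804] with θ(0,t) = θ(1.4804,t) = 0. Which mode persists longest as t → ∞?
Eigenvalues: λₙ = 3.238n²π²/1.4804².
First three modes:
  n=1: λ₁ = 3.238π²/1.4804² ≈ 14.582
  n=2: λ₂ = 12.952π²/1.4804² ≈ 58.328 (4× faster decay)
  n=3: λ₃ = 29.142π²/1.4804² ≈ 131.238 (9× faster decay)
As t → ∞, higher modes decay exponentially faster. The n=1 mode dominates: θ ~ c₁ sin(πx/1.4804) e^{-λ₁t}.
Decay rate: λ₁ = 3.238π²/1.4804² ≈ 14.582.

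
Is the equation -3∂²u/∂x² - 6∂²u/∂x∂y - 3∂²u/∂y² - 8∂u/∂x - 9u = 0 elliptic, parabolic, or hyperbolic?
Computing B² - 4AC with A = -3, B = -6, C = -3: discriminant = 0 (zero). Answer: parabolic.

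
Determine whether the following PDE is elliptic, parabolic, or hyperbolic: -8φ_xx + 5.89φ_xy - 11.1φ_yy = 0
Coefficients: A = -8, B = 5.89, C = -11.1. B² - 4AC = -320.5079, which is negative, so the equation is elliptic.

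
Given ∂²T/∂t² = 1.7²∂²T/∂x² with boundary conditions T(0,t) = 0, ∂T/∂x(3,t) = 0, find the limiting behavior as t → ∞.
T oscillates (no decay). Energy is conserved; the solution oscillates indefinitely as standing waves.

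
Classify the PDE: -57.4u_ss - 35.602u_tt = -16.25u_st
Rewriting in standard form: -57.4u_ss + 16.25u_st - 35.602u_tt = 0. A = -57.4, B = 16.25, C = -35.602. Discriminant B² - 4AC = -7910.1567. Since -7910.1567 < 0, elliptic.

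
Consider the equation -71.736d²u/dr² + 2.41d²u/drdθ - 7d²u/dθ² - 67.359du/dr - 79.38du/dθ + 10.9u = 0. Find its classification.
Elliptic. (A = -71.736, B = 2.41, C = -7 gives B² - 4AC = -2002.7999.)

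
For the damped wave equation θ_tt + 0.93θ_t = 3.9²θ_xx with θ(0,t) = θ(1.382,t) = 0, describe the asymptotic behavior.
θ → 0. Damping (γ=0.93) dissipates energy; oscillations decay exponentially.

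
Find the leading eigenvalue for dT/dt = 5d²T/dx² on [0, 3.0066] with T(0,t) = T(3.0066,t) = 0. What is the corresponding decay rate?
Eigenvalues: λₙ = 5n²π²/3.0066².
First three modes:
  n=1: λ₁ = 5π²/3.0066² ≈ 5.459
  n=2: λ₂ = 20π²/3.0066² ≈ 21.836 (4× faster decay)
  n=3: λ₃ = 45π²/3.0066² ≈ 49.132 (9× faster decay)
As t → ∞, higher modes decay exponentially faster. The n=1 mode dominates: T ~ c₁ sin(πx/3.0066) e^{-λ₁t}.
Decay rate: λ₁ = 5π²/3.0066² ≈ 5.459.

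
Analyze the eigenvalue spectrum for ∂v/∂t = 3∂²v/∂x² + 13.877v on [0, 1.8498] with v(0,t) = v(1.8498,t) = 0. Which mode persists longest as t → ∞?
Eigenvalues: λₙ = 3n²π²/1.8498² - 13.877.
First three modes:
  n=1: λ₁ = 3π²/1.8498² - 13.877 ≈ -5.224
  n=2: λ₂ = 12π²/1.8498² - 13.877 ≈ 20.735
  n=3: λ₃ = 27π²/1.8498² - 13.877 ≈ 64.001
Since 3π²/1.8498² ≈ 8.653 < 13.877, λ₁ < 0.
The n=1 mode grows fastest (−λₙ is largest for n=1) → dominates.
Asymptotic: v ~ c₁ sin(πx/1.8498) e^{5.224t} (exponential growth at rate −λ₁ ≈ 5.224).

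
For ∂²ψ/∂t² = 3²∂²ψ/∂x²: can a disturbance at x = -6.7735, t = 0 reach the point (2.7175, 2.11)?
No. The domain of dependence is [-3.6125, 9.0475], and -6.7735 is outside this interval.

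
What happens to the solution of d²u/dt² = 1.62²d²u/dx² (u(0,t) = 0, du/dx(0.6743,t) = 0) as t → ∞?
u oscillates (no decay). Energy is conserved; the solution oscillates indefinitely as standing waves.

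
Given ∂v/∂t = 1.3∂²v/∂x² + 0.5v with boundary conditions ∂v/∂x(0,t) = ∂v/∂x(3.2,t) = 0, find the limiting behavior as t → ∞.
v grows unboundedly. With Neumann BCs the constant mode has diffusion eigenvalue 0, so any r > 0 makes it grow like e^(0.5t); solution grows exponentially.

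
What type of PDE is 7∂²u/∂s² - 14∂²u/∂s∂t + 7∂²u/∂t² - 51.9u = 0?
With A = 7, B = -14, C = 7, the discriminant is 0. This is a parabolic PDE.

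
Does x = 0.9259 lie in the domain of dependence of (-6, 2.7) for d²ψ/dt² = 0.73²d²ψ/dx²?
No. The domain of dependence is [-7.971, -4.029], and 0.9259 is outside this interval.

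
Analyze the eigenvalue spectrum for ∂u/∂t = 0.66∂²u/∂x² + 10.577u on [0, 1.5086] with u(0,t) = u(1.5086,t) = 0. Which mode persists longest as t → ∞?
Eigenvalues: λₙ = 0.66n²π²/1.5086² - 10.577.
First three modes:
  n=1: λ₁ = 0.66π²/1.5086² - 10.577 ≈ -7.715
  n=2: λ₂ = 2.64π²/1.5086² - 10.577 ≈ 0.872
  n=3: λ₃ = 5.94π²/1.5086² - 10.577 ≈ 15.183
Since 0.66π²/1.5086² ≈ 2.862 < 10.577, λ₁ < 0.
The n=1 mode grows fastest (−λₙ is largest for n=1) → dominates.
Asymptotic: u ~ c₁ sin(πx/1.5086) e^{7.715t} (exponential growth at rate −λ₁ ≈ 7.715).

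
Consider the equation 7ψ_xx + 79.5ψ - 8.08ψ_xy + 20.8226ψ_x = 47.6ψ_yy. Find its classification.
Rewriting in standard form: 7ψ_xx - 8.08ψ_xy - 47.6ψ_yy + 20.8226ψ_x + 79.5ψ = 0. Hyperbolic. (A = 7, B = -8.08, C = -47.6 gives B² - 4AC = 1398.0864.)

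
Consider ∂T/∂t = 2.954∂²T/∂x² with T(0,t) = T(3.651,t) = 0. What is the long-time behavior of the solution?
As t → ∞, T → 0. Heat diffuses out through both boundaries.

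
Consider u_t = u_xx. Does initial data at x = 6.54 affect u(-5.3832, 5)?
Yes, for any finite x. The heat equation has infinite propagation speed, so all initial data affects all points at any t > 0.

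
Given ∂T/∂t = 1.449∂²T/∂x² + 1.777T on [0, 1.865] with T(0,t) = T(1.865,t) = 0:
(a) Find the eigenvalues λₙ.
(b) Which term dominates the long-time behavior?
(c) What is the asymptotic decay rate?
Eigenvalues: λₙ = 1.449n²π²/1.865² - 1.777.
First three modes:
  n=1: λ₁ = 1.449π²/1.865² - 1.777 ≈ 2.335
  n=2: λ₂ = 5.796π²/1.865² - 1.777 ≈ 14.669
  n=3: λ₃ = 13.041π²/1.865² - 1.777 ≈ 35.227
Since 1.449π²/1.865² ≈ 4.112 > 1.777, all λₙ > 0.
The n=1 mode decays slowest → dominates as t → ∞.
Asymptotic: T ~ c₁ sin(πx/1.865) e^{-λ₁t} with decay rate λ₁ ≈ 2.335.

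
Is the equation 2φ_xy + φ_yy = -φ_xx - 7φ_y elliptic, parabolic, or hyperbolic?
Rewriting in standard form: φ_xx + 2φ_xy + φ_yy + 7φ_y = 0. Computing B² - 4AC with A = 1, B = 2, C = 1: discriminant = 0 (zero). Answer: parabolic.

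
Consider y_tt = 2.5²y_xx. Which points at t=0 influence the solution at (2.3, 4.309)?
Domain of dependence: [-8.4725, 13.0725]. Signals travel at speed 2.5, so data within |x - 2.3| ≤ 2.5·4.309 = 10.7725 can reach the point.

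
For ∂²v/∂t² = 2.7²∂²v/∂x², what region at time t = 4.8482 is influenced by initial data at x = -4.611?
Domain of influence: [-17.70114, 8.47914]. Data at x = -4.611 spreads outward at speed 2.7.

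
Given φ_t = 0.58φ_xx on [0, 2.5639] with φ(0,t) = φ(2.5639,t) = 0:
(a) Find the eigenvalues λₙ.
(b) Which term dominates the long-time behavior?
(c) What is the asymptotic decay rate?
Eigenvalues: λₙ = 0.58n²π²/2.5639².
First three modes:
  n=1: λ₁ = 0.58π²/2.5639² ≈ 0.871
  n=2: λ₂ = 2.32π²/2.5639² ≈ 3.483 (4× faster decay)
  n=3: λ₃ = 5.22π²/2.5639² ≈ 7.837 (9× faster decay)
As t → ∞, higher modes decay exponentially faster. The n=1 mode dominates: φ ~ c₁ sin(πx/2.5639) e^{-λ₁t}.
Decay rate: λ₁ = 0.58π²/2.5639² ≈ 0.871.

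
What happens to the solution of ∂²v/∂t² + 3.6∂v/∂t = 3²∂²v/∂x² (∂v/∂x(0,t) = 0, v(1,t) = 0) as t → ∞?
v → 0. Damping (γ=3.6) dissipates energy; oscillations decay exponentially.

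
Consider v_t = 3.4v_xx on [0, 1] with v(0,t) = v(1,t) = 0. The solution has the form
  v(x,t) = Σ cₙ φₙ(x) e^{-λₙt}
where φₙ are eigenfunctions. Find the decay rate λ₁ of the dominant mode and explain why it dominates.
Eigenvalues: λₙ = 3.4n²π².
First three modes:
  n=1: λ₁ = 3.4π² ≈ 33.557
  n=2: λ₂ = 13.6π² ≈ 134.227 (4× faster decay)
  n=3: λ₃ = 30.6π² ≈ 302.01 (9× faster decay)
As t → ∞, higher modes decay exponentially faster. The n=1 mode dominates: v ~ c₁ sin(πx) e^{-λ₁t}.
Decay rate: λ₁ = 3.4π² ≈ 33.557.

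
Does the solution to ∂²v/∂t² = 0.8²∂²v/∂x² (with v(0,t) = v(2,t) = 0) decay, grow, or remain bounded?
v oscillates (no decay). Energy is conserved; the solution oscillates indefinitely as standing waves.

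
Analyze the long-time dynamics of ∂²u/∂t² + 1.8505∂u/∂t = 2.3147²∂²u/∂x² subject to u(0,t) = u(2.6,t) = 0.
Long-time behavior: u → 0. Damping (γ=1.8505) dissipates energy; oscillations decay exponentially.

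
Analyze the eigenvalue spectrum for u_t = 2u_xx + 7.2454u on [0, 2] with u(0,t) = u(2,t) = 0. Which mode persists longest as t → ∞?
Eigenvalues: λₙ = 2n²π²/2² - 7.2454.
First three modes:
  n=1: λ₁ = 2π²/2² - 7.2454 ≈ -2.311
  n=2: λ₂ = 8π²/2² - 7.2454 ≈ 12.494
  n=3: λ₃ = 18π²/2² - 7.2454 ≈ 37.168
Since 2π²/2² ≈ 4.935 < 7.2454, λ₁ < 0.
The n=1 mode grows fastest (−λₙ is largest for n=1) → dominates.
Asymptotic: u ~ c₁ sin(πx/2) e^{2.311t} (exponential growth at rate −λ₁ ≈ 2.311).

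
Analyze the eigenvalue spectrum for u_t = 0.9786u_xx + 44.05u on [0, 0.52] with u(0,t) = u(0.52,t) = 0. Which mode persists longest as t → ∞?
Eigenvalues: λₙ = 0.9786n²π²/0.52² - 44.05.
First three modes:
  n=1: λ₁ = 0.9786π²/0.52² - 44.05 ≈ -8.331
  n=2: λ₂ = 3.9144π²/0.52² - 44.05 ≈ 98.826
  n=3: λ₃ = 8.8074π²/0.52² - 44.05 ≈ 277.42
Since 0.9786π²/0.52² ≈ 35.719 < 44.05, λ₁ < 0.
The n=1 mode grows fastest (−λₙ is largest for n=1) → dominates.
Asymptotic: u ~ c₁ sin(πx/0.52) e^{8.331t} (exponential growth at rate −λ₁ ≈ 8.331).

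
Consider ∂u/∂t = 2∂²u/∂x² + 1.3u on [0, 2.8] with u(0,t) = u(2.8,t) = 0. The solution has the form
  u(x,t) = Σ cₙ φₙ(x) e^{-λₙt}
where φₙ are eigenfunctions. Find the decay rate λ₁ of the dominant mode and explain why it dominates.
Eigenvalues: λₙ = 2n²π²/2.8² - 1.3.
First three modes:
  n=1: λ₁ = 2π²/2.8² - 1.3 ≈ 1.218
  n=2: λ₂ = 8π²/2.8² - 1.3 ≈ 8.771
  n=3: λ₃ = 18π²/2.8² - 1.3 ≈ 21.36
Since 2π²/2.8² ≈ 2.518 > 1.3, all λₙ > 0.
The n=1 mode decays slowest → dominates as t → ∞.
Asymptotic: u ~ c₁ sin(πx/2.8) e^{-λ₁t} with decay rate λ₁ ≈ 1.218.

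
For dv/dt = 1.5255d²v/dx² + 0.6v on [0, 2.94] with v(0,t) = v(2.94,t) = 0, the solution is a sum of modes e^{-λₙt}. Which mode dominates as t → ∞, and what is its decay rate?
Eigenvalues: λₙ = 1.5255n²π²/2.94² - 0.6.
First three modes:
  n=1: λ₁ = 1.5255π²/2.94² - 0.6 ≈ 1.142
  n=2: λ₂ = 6.102π²/2.94² - 0.6 ≈ 6.368
  n=3: λ₃ = 13.7295π²/2.94² - 0.6 ≈ 15.077
Since 1.5255π²/2.94² ≈ 1.742 > 0.6, all λₙ > 0.
The n=1 mode decays slowest → dominates as t → ∞.
Asymptotic: v ~ c₁ sin(πx/2.94) e^{-λ₁t} with decay rate λ₁ ≈ 1.142.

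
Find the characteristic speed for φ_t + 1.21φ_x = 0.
Speed = 1.21. Information travels along x - 1.21t = const (rightward).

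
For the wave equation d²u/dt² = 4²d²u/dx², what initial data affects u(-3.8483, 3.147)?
Domain of dependence: [-16.4363, 8.7397]. Signals travel at speed 4, so data within |x - -3.8483| ≤ 4·3.147 = 12.588 can reach the point.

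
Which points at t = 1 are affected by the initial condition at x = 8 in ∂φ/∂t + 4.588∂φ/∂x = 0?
At x = 12.588. The characteristic carries data from (8, 0) to (12.588, 1).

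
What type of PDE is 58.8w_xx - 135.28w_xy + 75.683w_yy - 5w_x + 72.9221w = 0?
With A = 58.8, B = -135.28, C = 75.683, the discriminant is 500.0368. This is a hyperbolic PDE.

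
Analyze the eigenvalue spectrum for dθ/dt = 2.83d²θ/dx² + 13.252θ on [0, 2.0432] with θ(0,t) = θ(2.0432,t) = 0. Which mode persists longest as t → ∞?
Eigenvalues: λₙ = 2.83n²π²/2.0432² - 13.252.
First three modes:
  n=1: λ₁ = 2.83π²/2.0432² - 13.252 ≈ -6.561
  n=2: λ₂ = 11.32π²/2.0432² - 13.252 ≈ 13.51
  n=3: λ₃ = 25.47π²/2.0432² - 13.252 ≈ 46.963
Since 2.83π²/2.0432² ≈ 6.691 < 13.252, λ₁ < 0.
The n=1 mode grows fastest (−λₙ is largest for n=1) → dominates.
Asymptotic: θ ~ c₁ sin(πx/2.0432) e^{6.561t} (exponential growth at rate −λ₁ ≈ 6.561).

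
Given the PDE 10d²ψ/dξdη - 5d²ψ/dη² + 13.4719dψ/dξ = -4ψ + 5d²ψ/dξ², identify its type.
Rewriting in standard form: -5d²ψ/dξ² + 10d²ψ/dξdη - 5d²ψ/dη² + 13.4719dψ/dξ + 4ψ = 0. The second-order coefficients are A = -5, B = 10, C = -5. Since B² - 4AC = 0 = 0, this is a parabolic PDE.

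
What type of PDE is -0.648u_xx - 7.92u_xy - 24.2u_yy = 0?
With A = -0.648, B = -7.92, C = -24.2, the discriminant is 0. This is a parabolic PDE.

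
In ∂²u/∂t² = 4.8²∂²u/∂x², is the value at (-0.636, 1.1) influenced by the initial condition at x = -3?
Yes. The domain of dependence is [-5.916, 4.644], and -3 ∈ [-5.916, 4.644].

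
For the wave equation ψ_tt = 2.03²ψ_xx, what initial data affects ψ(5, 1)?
Domain of dependence: [2.97, 7.03]. Signals travel at speed 2.03, so data within |x - 5| ≤ 2.03·1 = 2.03 can reach the point.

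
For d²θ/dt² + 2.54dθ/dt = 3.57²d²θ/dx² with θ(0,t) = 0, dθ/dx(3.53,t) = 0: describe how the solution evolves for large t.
θ → 0. Damping (γ=2.54) dissipates energy; oscillations decay exponentially.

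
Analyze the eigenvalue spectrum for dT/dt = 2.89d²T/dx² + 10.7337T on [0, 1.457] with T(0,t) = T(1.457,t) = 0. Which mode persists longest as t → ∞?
Eigenvalues: λₙ = 2.89n²π²/1.457² - 10.7337.
First three modes:
  n=1: λ₁ = 2.89π²/1.457² - 10.7337 ≈ 2.703
  n=2: λ₂ = 11.56π²/1.457² - 10.7337 ≈ 43.011
  n=3: λ₃ = 26.01π²/1.457² - 10.7337 ≈ 110.193
Since 2.89π²/1.457² ≈ 13.436 > 10.7337, all λₙ > 0.
The n=1 mode decays slowest → dominates as t → ∞.
Asymptotic: T ~ c₁ sin(πx/1.457) e^{-λ₁t} with decay rate λ₁ ≈ 2.703.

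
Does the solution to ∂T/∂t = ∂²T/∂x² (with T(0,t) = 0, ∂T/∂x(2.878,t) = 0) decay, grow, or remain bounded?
T → 0. Heat escapes through the Dirichlet boundary.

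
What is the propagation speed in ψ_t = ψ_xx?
Infinite. The heat equation is parabolic, not hyperbolic, so disturbances propagate instantly.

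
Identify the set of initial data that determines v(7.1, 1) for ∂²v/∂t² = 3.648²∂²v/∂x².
Domain of dependence: [3.452, 10.748]. Signals travel at speed 3.648, so data within |x - 7.1| ≤ 3.648·1 = 3.648 can reach the point.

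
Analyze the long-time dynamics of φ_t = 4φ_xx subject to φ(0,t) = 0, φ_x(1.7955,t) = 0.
Long-time behavior: φ → 0. Heat escapes through the Dirichlet boundary.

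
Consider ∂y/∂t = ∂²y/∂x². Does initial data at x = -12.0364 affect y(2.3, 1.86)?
Yes, for any finite x. The heat equation has infinite propagation speed, so all initial data affects all points at any t > 0.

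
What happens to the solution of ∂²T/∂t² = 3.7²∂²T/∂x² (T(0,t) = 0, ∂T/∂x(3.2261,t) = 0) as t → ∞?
T oscillates (no decay). Energy is conserved; the solution oscillates indefinitely as standing waves.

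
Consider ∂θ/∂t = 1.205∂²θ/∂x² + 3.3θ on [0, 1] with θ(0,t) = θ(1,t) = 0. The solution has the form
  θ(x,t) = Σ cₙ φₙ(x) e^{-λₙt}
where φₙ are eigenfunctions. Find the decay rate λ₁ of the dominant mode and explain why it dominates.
Eigenvalues: λₙ = 1.205n²π²/1² - 3.3.
First three modes:
  n=1: λ₁ = 1.205π² - 3.3 ≈ 8.593
  n=2: λ₂ = 4.82π² - 3.3 ≈ 44.271
  n=3: λ₃ = 10.845π² - 3.3 ≈ 103.736
Since 1.205π² ≈ 11.893 > 3.3, all λₙ > 0.
The n=1 mode decays slowest → dominates as t → ∞.
Asymptotic: θ ~ c₁ sin(πx/1) e^{-λ₁t} with decay rate λ₁ ≈ 8.593.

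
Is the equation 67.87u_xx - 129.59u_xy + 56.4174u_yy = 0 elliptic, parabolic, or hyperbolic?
Computing B² - 4AC with A = 67.87, B = -129.59, C = 56.4174: discriminant = 1477.372348 (positive). Answer: hyperbolic.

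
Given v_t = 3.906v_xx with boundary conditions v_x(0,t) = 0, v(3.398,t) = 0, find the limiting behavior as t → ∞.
v → 0. Heat escapes through the Dirichlet boundary.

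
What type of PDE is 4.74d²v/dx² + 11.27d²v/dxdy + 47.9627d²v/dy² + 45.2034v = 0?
With A = 4.74, B = 11.27, C = 47.9627, the discriminant is -782.359892. This is an elliptic PDE.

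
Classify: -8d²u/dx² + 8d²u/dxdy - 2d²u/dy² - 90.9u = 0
Parabolic (discriminant = 0).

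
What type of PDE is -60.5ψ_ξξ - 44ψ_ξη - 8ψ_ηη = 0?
With A = -60.5, B = -44, C = -8, the discriminant is 0. This is a parabolic PDE.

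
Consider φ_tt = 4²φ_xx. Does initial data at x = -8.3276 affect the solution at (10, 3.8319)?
No. The domain of dependence is [-5.3276, 25.3276], and -8.3276 is outside this interval.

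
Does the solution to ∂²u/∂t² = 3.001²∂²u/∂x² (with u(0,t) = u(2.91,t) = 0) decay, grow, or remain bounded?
u oscillates (no decay). Energy is conserved; the solution oscillates indefinitely as standing waves.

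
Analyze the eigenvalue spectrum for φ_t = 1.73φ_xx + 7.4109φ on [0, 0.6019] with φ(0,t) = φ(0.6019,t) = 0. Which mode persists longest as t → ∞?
Eigenvalues: λₙ = 1.73n²π²/0.6019² - 7.4109.
First three modes:
  n=1: λ₁ = 1.73π²/0.6019² - 7.4109 ≈ 39.719
  n=2: λ₂ = 6.92π²/0.6019² - 7.4109 ≈ 181.109
  n=3: λ₃ = 15.57π²/0.6019² - 7.4109 ≈ 416.759
Since 1.73π²/0.6019² ≈ 47.13 > 7.4109, all λₙ > 0.
The n=1 mode decays slowest → dominates as t → ∞.
Asymptotic: φ ~ c₁ sin(πx/0.6019) e^{-λ₁t} with decay rate λ₁ ≈ 39.719.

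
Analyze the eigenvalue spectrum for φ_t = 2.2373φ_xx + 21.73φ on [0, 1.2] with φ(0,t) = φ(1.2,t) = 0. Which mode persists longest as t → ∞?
Eigenvalues: λₙ = 2.2373n²π²/1.2² - 21.73.
First three modes:
  n=1: λ₁ = 2.2373π²/1.2² - 21.73 ≈ -6.396
  n=2: λ₂ = 8.9492π²/1.2² - 21.73 ≈ 39.607
  n=3: λ₃ = 20.1357π²/1.2² - 21.73 ≈ 116.278
Since 2.2373π²/1.2² ≈ 15.334 < 21.73, λ₁ < 0.
The n=1 mode grows fastest (−λₙ is largest for n=1) → dominates.
Asymptotic: φ ~ c₁ sin(πx/1.2) e^{6.396t} (exponential growth at rate −λ₁ ≈ 6.396).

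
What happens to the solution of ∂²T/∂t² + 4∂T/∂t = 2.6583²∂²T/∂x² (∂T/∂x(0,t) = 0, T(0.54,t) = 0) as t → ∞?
T → 0. Damping (γ=4) dissipates energy; oscillations decay exponentially.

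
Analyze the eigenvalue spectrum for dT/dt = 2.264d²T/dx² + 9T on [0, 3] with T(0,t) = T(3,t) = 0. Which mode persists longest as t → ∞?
Eigenvalues: λₙ = 2.264n²π²/3² - 9.
First three modes:
  n=1: λ₁ = 2.264π²/3² - 9 ≈ -6.517
  n=2: λ₂ = 9.056π²/3² - 9 ≈ 0.931
  n=3: λ₃ = 20.376π²/3² - 9 ≈ 13.345
Since 2.264π²/3² ≈ 2.483 < 9, λ₁ < 0.
The n=1 mode grows fastest (−λₙ is largest for n=1) → dominates.
Asymptotic: T ~ c₁ sin(πx/3) e^{6.517t} (exponential growth at rate −λ₁ ≈ 6.517).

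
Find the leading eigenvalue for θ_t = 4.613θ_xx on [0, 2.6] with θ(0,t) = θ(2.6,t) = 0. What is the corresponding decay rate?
Eigenvalues: λₙ = 4.613n²π²/2.6².
First three modes:
  n=1: λ₁ = 4.613π²/2.6² ≈ 6.735
  n=2: λ₂ = 18.452π²/2.6² ≈ 26.94 (4× faster decay)
  n=3: λ₃ = 41.517π²/2.6² ≈ 60.615 (9× faster decay)
As t → ∞, higher modes decay exponentially faster. The n=1 mode dominates: θ ~ c₁ sin(πx/2.6) e^{-λ₁t}.
Decay rate: λ₁ = 4.613π²/2.6² ≈ 6.735.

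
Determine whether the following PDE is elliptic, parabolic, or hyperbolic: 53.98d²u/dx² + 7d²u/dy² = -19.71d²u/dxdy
Rewriting in standard form: 53.98d²u/dx² + 19.71d²u/dxdy + 7d²u/dy² = 0. Coefficients: A = 53.98, B = 19.71, C = 7. B² - 4AC = -1122.9559, which is negative, so the equation is elliptic.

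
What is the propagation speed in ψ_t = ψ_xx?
Infinite. The heat equation is parabolic, not hyperbolic, so disturbances propagate instantly.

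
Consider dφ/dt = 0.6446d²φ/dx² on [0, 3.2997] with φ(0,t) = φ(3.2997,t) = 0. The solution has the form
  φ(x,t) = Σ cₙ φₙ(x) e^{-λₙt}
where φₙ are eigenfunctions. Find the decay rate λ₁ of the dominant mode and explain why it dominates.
Eigenvalues: λₙ = 0.6446n²π²/3.2997².
First three modes:
  n=1: λ₁ = 0.6446π²/3.2997² ≈ 0.584
  n=2: λ₂ = 2.5784π²/3.2997² ≈ 2.337 (4× faster decay)
  n=3: λ₃ = 5.8014π²/3.2997² ≈ 5.259 (9× faster decay)
As t → ∞, higher modes decay exponentially faster. The n=1 mode dominates: φ ~ c₁ sin(πx/3.2997) e^{-λ₁t}.
Decay rate: λ₁ = 0.6446π²/3.2997² ≈ 0.584.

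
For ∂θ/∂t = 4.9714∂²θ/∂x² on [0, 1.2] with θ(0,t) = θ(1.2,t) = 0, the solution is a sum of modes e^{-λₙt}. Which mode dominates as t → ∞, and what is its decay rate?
Eigenvalues: λₙ = 4.9714n²π²/1.2².
First three modes:
  n=1: λ₁ = 4.9714π²/1.2² ≈ 34.073
  n=2: λ₂ = 19.8856π²/1.2² ≈ 136.294 (4× faster decay)
  n=3: λ₃ = 44.7426π²/1.2² ≈ 306.661 (9× faster decay)
As t → ∞, higher modes decay exponentially faster. The n=1 mode dominates: θ ~ c₁ sin(πx/1.2) e^{-λ₁t}.
Decay rate: λ₁ = 4.9714π²/1.2² ≈ 34.073.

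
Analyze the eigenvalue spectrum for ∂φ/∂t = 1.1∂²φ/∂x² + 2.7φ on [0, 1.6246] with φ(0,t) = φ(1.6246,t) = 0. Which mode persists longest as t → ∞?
Eigenvalues: λₙ = 1.1n²π²/1.6246² - 2.7.
First three modes:
  n=1: λ₁ = 1.1π²/1.6246² - 2.7 ≈ 1.413
  n=2: λ₂ = 4.4π²/1.6246² - 2.7 ≈ 13.754
  n=3: λ₃ = 9.9π²/1.6246² - 2.7 ≈ 34.32
Since 1.1π²/1.6246² ≈ 4.113 > 2.7, all λₙ > 0.
The n=1 mode decays slowest → dominates as t → ∞.
Asymptotic: φ ~ c₁ sin(πx/1.6246) e^{-λ₁t} with decay rate λ₁ ≈ 1.413.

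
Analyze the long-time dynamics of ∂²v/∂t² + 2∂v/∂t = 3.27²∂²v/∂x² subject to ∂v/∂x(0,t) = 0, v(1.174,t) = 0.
Long-time behavior: v → 0. Damping (γ=2) dissipates energy; oscillations decay exponentially.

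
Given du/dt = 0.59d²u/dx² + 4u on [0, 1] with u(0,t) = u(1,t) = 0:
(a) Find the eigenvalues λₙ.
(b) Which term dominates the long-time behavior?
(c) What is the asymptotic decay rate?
Eigenvalues: λₙ = 0.59n²π²/1² - 4.
First three modes:
  n=1: λ₁ = 0.59π² - 4 ≈ 1.823
  n=2: λ₂ = 2.36π² - 4 ≈ 19.292
  n=3: λ₃ = 5.31π² - 4 ≈ 48.408
Since 0.59π² ≈ 5.823 > 4, all λₙ > 0.
The n=1 mode decays slowest → dominates as t → ∞.
Asymptotic: u ~ c₁ sin(πx/1) e^{-λ₁t} with decay rate λ₁ ≈ 1.823.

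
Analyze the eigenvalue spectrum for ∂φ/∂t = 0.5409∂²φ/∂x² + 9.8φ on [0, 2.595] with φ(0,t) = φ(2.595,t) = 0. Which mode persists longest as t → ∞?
Eigenvalues: λₙ = 0.5409n²π²/2.595² - 9.8.
First three modes:
  n=1: λ₁ = 0.5409π²/2.595² - 9.8 ≈ -9.007
  n=2: λ₂ = 2.1636π²/2.595² - 9.8 ≈ -6.629
  n=3: λ₃ = 4.8681π²/2.595² - 9.8 ≈ -2.665
Since 0.5409π²/2.595² ≈ 0.793 < 9.8, λ₁ < 0.
The n=1 mode grows fastest (−λₙ is largest for n=1) → dominates.
Asymptotic: φ ~ c₁ sin(πx/2.595) e^{9.007t} (exponential growth at rate −λ₁ ≈ 9.007).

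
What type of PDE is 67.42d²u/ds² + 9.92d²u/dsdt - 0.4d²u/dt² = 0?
With A = 67.42, B = 9.92, C = -0.4, the discriminant is 206.2784. This is a hyperbolic PDE.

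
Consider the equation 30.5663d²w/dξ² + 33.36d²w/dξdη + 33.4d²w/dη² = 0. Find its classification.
Elliptic. (A = 30.5663, B = 33.36, C = 33.4 gives B² - 4AC = -2970.76808.)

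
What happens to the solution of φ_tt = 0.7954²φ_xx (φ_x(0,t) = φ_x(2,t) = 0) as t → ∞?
φ oscillates about a mean that drifts linearly in t (generically unbounded; no decay). There is no damping, so the nonconstant modes persist as standing waves (energy conserved, no decay). But with Neumann conditions at both ends the constant mode has eigenvalue 0: the spatial mean M(t) of φ satisfies M'' = 0, so M(t) = M(0) + M'(0)·t. Unless the initial velocity has zero mean (∫φ_t(x,0)dx = 0), the solution grows linearly in t (unbounded, though not exponentially); if it does have zero mean, the solution stays bounded and simply oscillates.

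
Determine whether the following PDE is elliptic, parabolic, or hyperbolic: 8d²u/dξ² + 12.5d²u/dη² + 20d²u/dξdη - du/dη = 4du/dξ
Rewriting in standard form: 8d²u/dξ² + 20d²u/dξdη + 12.5d²u/dη² - 4du/dξ - du/dη = 0. Coefficients: A = 8, B = 20, C = 12.5. B² - 4AC = 0, which is zero, so the equation is parabolic.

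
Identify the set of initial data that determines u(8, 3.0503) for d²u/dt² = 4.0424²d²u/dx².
Domain of dependence: [-4.33053272, 20.33053272]. Signals travel at speed 4.0424, so data within |x - 8| ≤ 4.0424·3.0503 = 12.33053272 can reach the point.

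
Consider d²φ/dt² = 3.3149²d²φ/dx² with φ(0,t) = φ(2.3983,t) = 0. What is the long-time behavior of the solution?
As t → ∞, φ oscillates (no decay). Energy is conserved; the solution oscillates indefinitely as standing waves.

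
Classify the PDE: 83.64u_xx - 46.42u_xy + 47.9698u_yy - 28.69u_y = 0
A = 83.64, B = -46.42, C = 47.9698. Discriminant B² - 4AC = -13893.959888. Since -13893.959888 < 0, elliptic.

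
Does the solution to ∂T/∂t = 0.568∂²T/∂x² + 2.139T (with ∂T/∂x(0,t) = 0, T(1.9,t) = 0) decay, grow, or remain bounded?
T grows unboundedly. Reaction dominates diffusion (r=2.139 > κπ²/(4L²)≈0.39); solution grows exponentially.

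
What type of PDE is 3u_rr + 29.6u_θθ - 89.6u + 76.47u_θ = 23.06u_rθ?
Rewriting in standard form: 3u_rr - 23.06u_rθ + 29.6u_θθ + 76.47u_θ - 89.6u = 0. With A = 3, B = -23.06, C = 29.6, the discriminant is 176.5636. This is a hyperbolic PDE.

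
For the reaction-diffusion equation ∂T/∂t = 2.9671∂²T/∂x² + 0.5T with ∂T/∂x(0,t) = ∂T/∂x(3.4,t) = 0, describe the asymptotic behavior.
T grows unboundedly. With Neumann BCs the constant mode has diffusion eigenvalue 0, so any r > 0 makes it grow like e^(0.5t); solution grows exponentially.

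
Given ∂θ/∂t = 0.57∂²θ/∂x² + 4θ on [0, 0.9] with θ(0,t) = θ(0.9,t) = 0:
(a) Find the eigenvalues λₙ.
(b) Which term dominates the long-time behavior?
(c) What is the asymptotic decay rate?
Eigenvalues: λₙ = 0.57n²π²/0.9² - 4.
First three modes:
  n=1: λ₁ = 0.57π²/0.9² - 4 ≈ 2.945
  n=2: λ₂ = 2.28π²/0.9² - 4 ≈ 23.781
  n=3: λ₃ = 5.13π²/0.9² - 4 ≈ 58.507
Since 0.57π²/0.9² ≈ 6.945 > 4, all λₙ > 0.
The n=1 mode decays slowest → dominates as t → ∞.
Asymptotic: θ ~ c₁ sin(πx/0.9) e^{-λ₁t} with decay rate λ₁ ≈ 2.945.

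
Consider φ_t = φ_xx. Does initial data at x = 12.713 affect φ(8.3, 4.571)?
Yes, for any finite x. The heat equation has infinite propagation speed, so all initial data affects all points at any t > 0.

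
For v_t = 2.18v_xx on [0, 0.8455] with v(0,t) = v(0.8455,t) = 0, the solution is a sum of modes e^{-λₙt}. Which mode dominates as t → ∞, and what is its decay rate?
Eigenvalues: λₙ = 2.18n²π²/0.8455².
First three modes:
  n=1: λ₁ = 2.18π²/0.8455² ≈ 30.097
  n=2: λ₂ = 8.72π²/0.8455² ≈ 120.39 (4× faster decay)
  n=3: λ₃ = 19.62π²/0.8455² ≈ 270.877 (9× faster decay)
As t → ∞, higher modes decay exponentially faster. The n=1 mode dominates: v ~ c₁ sin(πx/0.8455) e^{-λ₁t}.
Decay rate: λ₁ = 2.18π²/0.8455² ≈ 30.097.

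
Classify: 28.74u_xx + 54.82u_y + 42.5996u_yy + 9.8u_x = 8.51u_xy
Rewriting in standard form: 28.74u_xx - 8.51u_xy + 42.5996u_yy + 9.8u_x + 54.82u_y = 0. Elliptic (discriminant = -4824.829916).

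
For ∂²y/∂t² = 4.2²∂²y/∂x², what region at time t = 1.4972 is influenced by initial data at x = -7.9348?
Domain of influence: [-14.22304, -1.64656]. Data at x = -7.9348 spreads outward at speed 4.2.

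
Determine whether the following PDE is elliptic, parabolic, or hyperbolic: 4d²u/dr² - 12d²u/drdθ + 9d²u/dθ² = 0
Coefficients: A = 4, B = -12, C = 9. B² - 4AC = 0, which is zero, so the equation is parabolic.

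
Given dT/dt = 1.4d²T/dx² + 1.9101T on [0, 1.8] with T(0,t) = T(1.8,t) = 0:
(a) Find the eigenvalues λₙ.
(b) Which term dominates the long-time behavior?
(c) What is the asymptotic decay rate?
Eigenvalues: λₙ = 1.4n²π²/1.8² - 1.9101.
First three modes:
  n=1: λ₁ = 1.4π²/1.8² - 1.9101 ≈ 2.355
  n=2: λ₂ = 5.6π²/1.8² - 1.9101 ≈ 15.148
  n=3: λ₃ = 12.6π²/1.8² - 1.9101 ≈ 36.472
Since 1.4π²/1.8² ≈ 4.265 > 1.9101, all λₙ > 0.
The n=1 mode decays slowest → dominates as t → ∞.
Asymptotic: T ~ c₁ sin(πx/1.8) e^{-λ₁t} with decay rate λ₁ ≈ 2.355.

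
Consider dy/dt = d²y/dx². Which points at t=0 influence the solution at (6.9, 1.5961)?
The entire real line. The heat equation has infinite propagation speed: any initial disturbance instantly affects all points (though exponentially small far away).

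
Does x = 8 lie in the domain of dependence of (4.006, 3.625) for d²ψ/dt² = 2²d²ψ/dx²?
Yes. The domain of dependence is [-3.244, 11.256], and 8 ∈ [-3.244, 11.256].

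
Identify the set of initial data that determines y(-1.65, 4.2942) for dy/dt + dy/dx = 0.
A single point: x = -5.9442. The characteristic through (-1.65, 4.2942) is x - 1t = const, so x = -1.65 - 1·4.2942 = -5.9442.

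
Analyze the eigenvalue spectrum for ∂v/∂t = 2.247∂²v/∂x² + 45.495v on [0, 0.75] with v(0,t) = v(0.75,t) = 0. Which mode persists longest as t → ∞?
Eigenvalues: λₙ = 2.247n²π²/0.75² - 45.495.
First three modes:
  n=1: λ₁ = 2.247π²/0.75² - 45.495 ≈ -6.069
  n=2: λ₂ = 8.988π²/0.75² - 45.495 ≈ 112.208
  n=3: λ₃ = 20.223π²/0.75² - 45.495 ≈ 309.337
Since 2.247π²/0.75² ≈ 39.426 < 45.495, λ₁ < 0.
The n=1 mode grows fastest (−λₙ is largest for n=1) → dominates.
Asymptotic: v ~ c₁ sin(πx/0.75) e^{6.069t} (exponential growth at rate −λ₁ ≈ 6.069).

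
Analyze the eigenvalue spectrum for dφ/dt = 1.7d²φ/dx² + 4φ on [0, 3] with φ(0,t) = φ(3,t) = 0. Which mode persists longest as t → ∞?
Eigenvalues: λₙ = 1.7n²π²/3² - 4.
First three modes:
  n=1: λ₁ = 1.7π²/3² - 4 ≈ -2.136
  n=2: λ₂ = 6.8π²/3² - 4 ≈ 3.457
  n=3: λ₃ = 15.3π²/3² - 4 ≈ 12.778
Since 1.7π²/3² ≈ 1.864 < 4, λ₁ < 0.
The n=1 mode grows fastest (−λₙ is largest for n=1) → dominates.
Asymptotic: φ ~ c₁ sin(πx/3) e^{2.136t} (exponential growth at rate −λ₁ ≈ 2.136).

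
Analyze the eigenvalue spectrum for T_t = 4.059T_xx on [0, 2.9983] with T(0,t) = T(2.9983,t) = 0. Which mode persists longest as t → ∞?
Eigenvalues: λₙ = 4.059n²π²/2.9983².
First three modes:
  n=1: λ₁ = 4.059π²/2.9983² ≈ 4.456
  n=2: λ₂ = 16.236π²/2.9983² ≈ 17.825 (4× faster decay)
  n=3: λ₃ = 36.531π²/2.9983² ≈ 40.106 (9× faster decay)
As t → ∞, higher modes decay exponentially faster. The n=1 mode dominates: T ~ c₁ sin(πx/2.9983) e^{-λ₁t}.
Decay rate: λ₁ = 4.059π²/2.9983² ≈ 4.456.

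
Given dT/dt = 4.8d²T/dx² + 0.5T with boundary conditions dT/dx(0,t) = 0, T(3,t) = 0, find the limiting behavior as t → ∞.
T → 0. Diffusion dominates reaction (r=0.5 < κπ²/(4L²)≈1.32); solution decays.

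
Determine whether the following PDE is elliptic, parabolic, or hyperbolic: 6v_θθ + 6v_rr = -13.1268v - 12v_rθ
Rewriting in standard form: 6v_rr + 12v_rθ + 6v_θθ + 13.1268v = 0. Coefficients: A = 6, B = 12, C = 6. B² - 4AC = 0, which is zero, so the equation is parabolic.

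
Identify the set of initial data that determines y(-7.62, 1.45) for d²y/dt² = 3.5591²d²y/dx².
Domain of dependence: [-12.780695, -2.459305]. Signals travel at speed 3.5591, so data within |x - -7.62| ≤ 3.5591·1.45 = 5.160695 can reach the point.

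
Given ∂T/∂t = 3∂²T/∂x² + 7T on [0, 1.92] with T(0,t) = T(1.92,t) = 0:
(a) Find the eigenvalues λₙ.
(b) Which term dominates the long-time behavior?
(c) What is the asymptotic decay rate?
Eigenvalues: λₙ = 3n²π²/1.92² - 7.
First three modes:
  n=1: λ₁ = 3π²/1.92² - 7 ≈ 1.032
  n=2: λ₂ = 12π²/1.92² - 7 ≈ 25.128
  n=3: λ₃ = 27π²/1.92² - 7 ≈ 65.287
Since 3π²/1.92² ≈ 8.032 > 7, all λₙ > 0.
The n=1 mode decays slowest → dominates as t → ∞.
Asymptotic: T ~ c₁ sin(πx/1.92) e^{-λ₁t} with decay rate λ₁ ≈ 1.032.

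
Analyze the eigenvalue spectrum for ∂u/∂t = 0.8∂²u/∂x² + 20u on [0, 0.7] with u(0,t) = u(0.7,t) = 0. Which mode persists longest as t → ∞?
Eigenvalues: λₙ = 0.8n²π²/0.7² - 20.
First three modes:
  n=1: λ₁ = 0.8π²/0.7² - 20 ≈ -3.886
  n=2: λ₂ = 3.2π²/0.7² - 20 ≈ 44.455
  n=3: λ₃ = 7.2π²/0.7² - 20 ≈ 125.023
Since 0.8π²/0.7² ≈ 16.114 < 20, λ₁ < 0.
The n=1 mode grows fastest (−λₙ is largest for n=1) → dominates.
Asymptotic: u ~ c₁ sin(πx/0.7) e^{3.886t} (exponential growth at rate −λ₁ ≈ 3.886).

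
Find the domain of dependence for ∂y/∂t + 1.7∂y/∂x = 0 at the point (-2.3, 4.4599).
A single point: x = -9.88183. The characteristic through (-2.3, 4.4599) is x - 1.7t = const, so x = -2.3 - 1.7·4.4599 = -9.88183.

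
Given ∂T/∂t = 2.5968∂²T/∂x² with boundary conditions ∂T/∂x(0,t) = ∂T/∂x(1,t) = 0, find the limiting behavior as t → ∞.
T → constant (steady state). Heat is conserved (no flux at boundaries); solution approaches the spatial average.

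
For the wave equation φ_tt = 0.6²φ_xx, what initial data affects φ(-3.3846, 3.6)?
Domain of dependence: [-5.5446, -1.2246]. Signals travel at speed 0.6, so data within |x - -3.3846| ≤ 0.6·3.6 = 2.16 can reach the point.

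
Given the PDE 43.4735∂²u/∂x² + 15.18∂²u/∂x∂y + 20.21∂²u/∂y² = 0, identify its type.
The second-order coefficients are A = 43.4735, B = 15.18, C = 20.21. Since B² - 4AC = -3283.96534 < 0, this is an elliptic PDE.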